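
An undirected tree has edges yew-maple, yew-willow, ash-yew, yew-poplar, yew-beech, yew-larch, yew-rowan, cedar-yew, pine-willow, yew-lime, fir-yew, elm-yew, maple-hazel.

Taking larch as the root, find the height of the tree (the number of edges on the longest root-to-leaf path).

3

hazel sits deepest: larch–yew–maple–hazel — 3 edges from the root.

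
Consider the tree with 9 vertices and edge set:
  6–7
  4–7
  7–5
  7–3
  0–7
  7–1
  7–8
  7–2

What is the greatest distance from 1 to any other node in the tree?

Distances from 1 peak at 2, attained at 3 (2, 4, 8, 0, 5, 6 also at distance 2).
1–7–3

2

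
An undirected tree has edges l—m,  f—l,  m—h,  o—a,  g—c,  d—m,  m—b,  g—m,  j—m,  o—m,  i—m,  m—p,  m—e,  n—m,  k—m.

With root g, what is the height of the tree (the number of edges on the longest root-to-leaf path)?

The longest root-to-leaf path is g – m – o – a (3 edges).

3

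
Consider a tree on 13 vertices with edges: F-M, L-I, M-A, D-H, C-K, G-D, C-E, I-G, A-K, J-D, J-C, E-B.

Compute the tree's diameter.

9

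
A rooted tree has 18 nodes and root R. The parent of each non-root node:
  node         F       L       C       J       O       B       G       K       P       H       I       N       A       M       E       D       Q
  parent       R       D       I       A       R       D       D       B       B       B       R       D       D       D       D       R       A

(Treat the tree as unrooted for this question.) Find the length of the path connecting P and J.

P–B–D–A–J: 4 edges.

4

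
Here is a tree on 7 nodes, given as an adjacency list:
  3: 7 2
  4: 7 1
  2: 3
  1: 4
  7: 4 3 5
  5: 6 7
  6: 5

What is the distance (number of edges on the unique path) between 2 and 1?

2 - 3 - 7 - 4 - 1: 4 edges.

4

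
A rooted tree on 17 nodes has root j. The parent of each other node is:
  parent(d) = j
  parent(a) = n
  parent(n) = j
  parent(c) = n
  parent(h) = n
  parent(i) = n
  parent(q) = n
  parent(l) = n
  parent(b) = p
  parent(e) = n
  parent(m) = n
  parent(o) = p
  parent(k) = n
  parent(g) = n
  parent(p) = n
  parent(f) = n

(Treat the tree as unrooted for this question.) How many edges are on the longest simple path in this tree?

4

BFS from d reaches o last, at distance 4; BFS from o confirms no node is farther.
Path: d–j–n–p–o.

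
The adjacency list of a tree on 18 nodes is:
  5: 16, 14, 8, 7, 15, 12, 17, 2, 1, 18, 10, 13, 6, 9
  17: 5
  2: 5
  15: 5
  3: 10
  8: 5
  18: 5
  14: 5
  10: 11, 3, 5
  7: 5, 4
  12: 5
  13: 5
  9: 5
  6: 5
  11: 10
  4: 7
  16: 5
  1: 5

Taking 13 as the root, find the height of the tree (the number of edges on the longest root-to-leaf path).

3

11 sits deepest: 13-5-10-11 — 3 edges from the root.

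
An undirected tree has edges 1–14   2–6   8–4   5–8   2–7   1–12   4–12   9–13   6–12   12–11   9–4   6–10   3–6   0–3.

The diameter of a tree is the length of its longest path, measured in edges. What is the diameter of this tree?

6

A longest path is 7-2-6-12-4-8-5, with 6 edges.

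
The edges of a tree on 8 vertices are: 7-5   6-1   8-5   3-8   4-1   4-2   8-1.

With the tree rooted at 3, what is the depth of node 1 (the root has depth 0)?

Climbing from 1 to the root: 1 → 8 → 3. That's 2 steps.

2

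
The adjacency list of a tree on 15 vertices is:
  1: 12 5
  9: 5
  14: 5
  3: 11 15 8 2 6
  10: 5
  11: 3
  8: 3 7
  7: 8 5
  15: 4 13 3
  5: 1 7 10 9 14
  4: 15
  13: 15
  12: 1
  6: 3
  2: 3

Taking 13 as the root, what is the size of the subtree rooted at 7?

7's subtree: {7, 5, 10, 9, 14, 1, 12}, size 7.

7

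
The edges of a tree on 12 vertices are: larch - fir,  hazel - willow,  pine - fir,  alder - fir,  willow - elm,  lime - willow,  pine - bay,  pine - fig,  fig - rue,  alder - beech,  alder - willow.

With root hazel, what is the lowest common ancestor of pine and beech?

alder

pine's ancestor chain is pine, fir, alder, willow, hazel and beech's is beech, alder, willow, hazel; they first meet at alder.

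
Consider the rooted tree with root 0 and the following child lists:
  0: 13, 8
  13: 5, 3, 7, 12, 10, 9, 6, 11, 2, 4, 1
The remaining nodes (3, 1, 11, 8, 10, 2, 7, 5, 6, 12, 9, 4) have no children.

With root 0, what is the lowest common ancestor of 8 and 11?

Path 8→root: 8 0; path 11→root: 11 13 0.
First common node: 0.

0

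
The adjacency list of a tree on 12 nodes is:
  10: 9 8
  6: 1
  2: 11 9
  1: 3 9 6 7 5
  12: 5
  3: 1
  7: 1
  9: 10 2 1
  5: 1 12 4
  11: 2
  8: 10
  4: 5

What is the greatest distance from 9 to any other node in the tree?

Distances from 9 peak at 3, attained at 12 (4 also at distance 3).
9–1–5–12

3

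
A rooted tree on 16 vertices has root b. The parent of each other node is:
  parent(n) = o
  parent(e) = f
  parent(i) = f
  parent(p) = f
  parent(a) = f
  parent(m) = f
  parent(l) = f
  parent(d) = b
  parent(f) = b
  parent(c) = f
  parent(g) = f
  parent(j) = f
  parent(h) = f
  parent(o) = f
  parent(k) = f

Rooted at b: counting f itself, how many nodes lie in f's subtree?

14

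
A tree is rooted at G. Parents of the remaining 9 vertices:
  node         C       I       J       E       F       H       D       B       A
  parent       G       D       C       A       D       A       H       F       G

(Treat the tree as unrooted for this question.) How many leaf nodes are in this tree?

4

The leaves are B, E, I, J.
That is 4 leaves.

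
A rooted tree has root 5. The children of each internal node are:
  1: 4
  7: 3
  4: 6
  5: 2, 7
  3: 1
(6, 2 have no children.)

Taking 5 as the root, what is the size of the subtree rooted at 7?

5

The subtree rooted at 7 contains: 7, 3, 1, 4, 6 — 5 nodes.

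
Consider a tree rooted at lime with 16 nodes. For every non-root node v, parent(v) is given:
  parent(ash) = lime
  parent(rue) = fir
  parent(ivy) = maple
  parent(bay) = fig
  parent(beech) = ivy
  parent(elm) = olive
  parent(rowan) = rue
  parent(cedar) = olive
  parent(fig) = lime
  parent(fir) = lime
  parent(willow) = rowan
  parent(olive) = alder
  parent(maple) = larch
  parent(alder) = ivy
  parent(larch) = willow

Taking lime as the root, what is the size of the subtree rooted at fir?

fir's subtree: {fir, rue, rowan, willow, larch, maple, ivy, alder, beech, olive, elm, cedar}, size 12.

12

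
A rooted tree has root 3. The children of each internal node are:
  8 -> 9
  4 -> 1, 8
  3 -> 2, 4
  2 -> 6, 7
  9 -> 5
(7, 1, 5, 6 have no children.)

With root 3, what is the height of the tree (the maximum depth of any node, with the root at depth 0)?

4

A deepest node is 5, reached by 3 – 4 – 8 – 9 – 5.
That path has 4 edges, so the height is 4.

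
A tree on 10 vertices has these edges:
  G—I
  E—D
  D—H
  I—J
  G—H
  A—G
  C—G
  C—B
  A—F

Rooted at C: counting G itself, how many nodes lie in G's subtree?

G's subtree: {G, A, H, I, F, D, J, E}, size 8.

8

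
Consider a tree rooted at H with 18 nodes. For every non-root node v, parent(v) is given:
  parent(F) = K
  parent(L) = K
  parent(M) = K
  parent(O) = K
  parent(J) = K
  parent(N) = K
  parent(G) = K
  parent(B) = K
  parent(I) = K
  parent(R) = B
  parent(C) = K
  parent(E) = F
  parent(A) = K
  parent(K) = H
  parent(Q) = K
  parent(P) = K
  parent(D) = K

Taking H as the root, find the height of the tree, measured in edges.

R sits deepest: H – K – B – R — 3 edges from the root.

3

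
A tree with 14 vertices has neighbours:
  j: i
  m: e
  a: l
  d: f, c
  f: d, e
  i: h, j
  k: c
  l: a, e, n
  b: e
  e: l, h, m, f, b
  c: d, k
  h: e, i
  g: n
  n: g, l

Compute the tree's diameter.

BFS from k reaches g last, at distance 7; BFS from g confirms no node is farther.
Path: k–c–d–f–e–l–n–g.

7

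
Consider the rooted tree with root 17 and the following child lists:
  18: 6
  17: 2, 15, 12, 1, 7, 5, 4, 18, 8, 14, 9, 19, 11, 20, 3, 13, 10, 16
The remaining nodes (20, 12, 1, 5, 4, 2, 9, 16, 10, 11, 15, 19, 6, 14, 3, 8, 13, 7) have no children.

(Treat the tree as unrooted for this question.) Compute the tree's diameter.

3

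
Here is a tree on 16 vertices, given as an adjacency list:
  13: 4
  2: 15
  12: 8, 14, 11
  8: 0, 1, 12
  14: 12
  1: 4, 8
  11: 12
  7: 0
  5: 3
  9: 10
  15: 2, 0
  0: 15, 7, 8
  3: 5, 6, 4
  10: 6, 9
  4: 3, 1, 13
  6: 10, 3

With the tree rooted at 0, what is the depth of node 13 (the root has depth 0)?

0–8–1–4–13 — 4 edges.

4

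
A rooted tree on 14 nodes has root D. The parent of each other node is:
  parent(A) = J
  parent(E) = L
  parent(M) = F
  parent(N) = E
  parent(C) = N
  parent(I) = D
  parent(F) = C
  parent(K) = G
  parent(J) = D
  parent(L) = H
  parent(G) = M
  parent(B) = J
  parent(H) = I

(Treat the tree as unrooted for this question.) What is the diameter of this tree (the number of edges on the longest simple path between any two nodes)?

A longest path is B – J – D – I – H – L – E – N – C – F – M – G – K, with 12 edges.

12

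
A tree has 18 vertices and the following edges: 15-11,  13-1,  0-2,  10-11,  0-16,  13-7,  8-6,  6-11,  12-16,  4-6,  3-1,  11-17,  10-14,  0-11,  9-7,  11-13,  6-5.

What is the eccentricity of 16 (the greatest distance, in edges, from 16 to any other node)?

Distances from 16 peak at 5, attained at 3 (9 also at distance 5).
16 – 0 – 11 – 13 – 1 – 3

5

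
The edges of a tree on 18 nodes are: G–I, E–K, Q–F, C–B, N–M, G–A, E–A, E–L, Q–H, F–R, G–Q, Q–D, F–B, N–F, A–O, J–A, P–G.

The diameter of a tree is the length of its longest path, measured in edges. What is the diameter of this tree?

A longest path is L – E – A – G – Q – F – B – C, with 7 edges.

7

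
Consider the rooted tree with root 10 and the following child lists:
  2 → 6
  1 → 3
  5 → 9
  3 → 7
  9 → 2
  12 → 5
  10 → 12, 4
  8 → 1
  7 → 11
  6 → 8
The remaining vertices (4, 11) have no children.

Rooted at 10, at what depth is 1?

10–12–5–9–2–6–8–1 — 7 edges.

7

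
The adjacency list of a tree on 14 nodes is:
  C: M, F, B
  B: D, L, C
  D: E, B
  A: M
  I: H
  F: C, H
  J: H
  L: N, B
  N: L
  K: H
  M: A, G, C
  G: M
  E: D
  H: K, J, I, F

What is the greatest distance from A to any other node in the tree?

5

The node farthest from A is J (N, K, I, E also at distance 5), via A – M – C – F – H – J — 5 edges.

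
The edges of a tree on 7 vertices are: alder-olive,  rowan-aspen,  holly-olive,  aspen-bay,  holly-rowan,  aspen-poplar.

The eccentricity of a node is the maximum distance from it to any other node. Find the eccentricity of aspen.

The node farthest from aspen is alder, via aspen-rowan-holly-olive-alder — 4 edges.

4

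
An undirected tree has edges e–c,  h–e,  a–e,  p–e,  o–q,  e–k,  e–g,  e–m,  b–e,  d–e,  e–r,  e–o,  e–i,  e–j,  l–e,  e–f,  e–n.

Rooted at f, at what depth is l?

2

Climbing from l to the root: l–e–f. That's 2 steps.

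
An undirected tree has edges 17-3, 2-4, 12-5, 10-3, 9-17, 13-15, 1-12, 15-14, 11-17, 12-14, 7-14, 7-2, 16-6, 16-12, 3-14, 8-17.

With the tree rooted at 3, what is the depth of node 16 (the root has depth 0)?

3

Climbing from 16 to the root: 16 → 12 → 14 → 3. That's 3 steps.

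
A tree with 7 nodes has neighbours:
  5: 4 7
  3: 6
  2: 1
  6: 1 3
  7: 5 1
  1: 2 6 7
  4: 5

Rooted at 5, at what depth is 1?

Climbing from 1 to the root: 1–7–5. That's 2 steps.

2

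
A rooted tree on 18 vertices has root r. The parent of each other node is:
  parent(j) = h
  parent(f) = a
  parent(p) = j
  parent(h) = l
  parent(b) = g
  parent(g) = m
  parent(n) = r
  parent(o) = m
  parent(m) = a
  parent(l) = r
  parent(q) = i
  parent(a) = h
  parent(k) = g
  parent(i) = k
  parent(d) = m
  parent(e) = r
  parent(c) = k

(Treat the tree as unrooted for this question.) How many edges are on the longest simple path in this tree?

Starting from q, a farthest node is e at distance 9.
One longest path: q–i–k–g–m–a–h–l–r–e.
So the diameter is 9.

9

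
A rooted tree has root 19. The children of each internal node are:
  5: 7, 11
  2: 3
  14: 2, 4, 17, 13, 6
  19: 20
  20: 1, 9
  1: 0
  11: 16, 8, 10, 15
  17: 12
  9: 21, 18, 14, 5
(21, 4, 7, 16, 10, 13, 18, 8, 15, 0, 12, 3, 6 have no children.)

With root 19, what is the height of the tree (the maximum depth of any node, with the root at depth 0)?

5

The longest root-to-leaf path is 19–20–9–14–17–12 (5 edges).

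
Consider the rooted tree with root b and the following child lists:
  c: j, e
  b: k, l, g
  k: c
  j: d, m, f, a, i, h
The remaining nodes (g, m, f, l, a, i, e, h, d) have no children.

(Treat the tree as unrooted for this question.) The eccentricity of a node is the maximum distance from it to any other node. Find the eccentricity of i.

5

The node farthest from i is g (l also at distance 5), via i – j – c – k – b – g — 5 edges.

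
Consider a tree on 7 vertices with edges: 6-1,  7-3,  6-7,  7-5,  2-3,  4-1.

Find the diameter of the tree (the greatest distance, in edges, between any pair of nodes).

5

A longest path is 4-1-6-7-3-2, with 5 edges.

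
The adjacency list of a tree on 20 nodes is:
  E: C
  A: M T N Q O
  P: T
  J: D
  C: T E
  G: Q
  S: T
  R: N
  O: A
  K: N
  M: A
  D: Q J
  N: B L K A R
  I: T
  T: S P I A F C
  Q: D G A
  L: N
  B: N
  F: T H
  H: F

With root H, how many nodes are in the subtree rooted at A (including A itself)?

12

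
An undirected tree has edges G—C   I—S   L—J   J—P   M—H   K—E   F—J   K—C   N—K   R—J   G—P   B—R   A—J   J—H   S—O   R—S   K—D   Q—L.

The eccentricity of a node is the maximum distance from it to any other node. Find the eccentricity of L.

The node farthest from L is E (D, N also at distance 6), via L – J – P – G – C – K – E — 6 edges.

6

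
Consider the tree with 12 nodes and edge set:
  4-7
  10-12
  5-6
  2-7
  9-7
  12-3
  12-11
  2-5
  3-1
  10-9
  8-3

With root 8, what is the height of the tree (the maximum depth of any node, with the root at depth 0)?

The longest root-to-leaf path is 8 → 3 → 12 → 10 → 9 → 7 → 2 → 5 → 6 (8 edges).

8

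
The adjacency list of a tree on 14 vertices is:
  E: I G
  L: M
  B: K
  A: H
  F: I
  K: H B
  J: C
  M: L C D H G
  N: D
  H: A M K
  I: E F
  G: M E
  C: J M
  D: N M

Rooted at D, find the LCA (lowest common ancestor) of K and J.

K's ancestor chain is K, H, M, D and J's is J, C, M, D; they first meet at M.

M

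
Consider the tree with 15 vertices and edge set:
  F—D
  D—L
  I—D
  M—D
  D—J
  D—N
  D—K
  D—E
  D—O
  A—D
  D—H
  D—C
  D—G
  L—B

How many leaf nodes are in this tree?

13

Exactly 13 nodes have a single neighbour: A, B, C, E, F, G, H, I, J, K, M, N, O.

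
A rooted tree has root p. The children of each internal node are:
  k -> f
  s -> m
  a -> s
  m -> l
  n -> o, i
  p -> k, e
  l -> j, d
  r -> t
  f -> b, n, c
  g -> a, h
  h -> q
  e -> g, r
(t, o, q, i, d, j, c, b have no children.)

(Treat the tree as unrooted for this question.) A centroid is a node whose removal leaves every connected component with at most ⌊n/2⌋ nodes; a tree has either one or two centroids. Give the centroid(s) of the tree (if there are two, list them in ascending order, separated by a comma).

e

If e is removed the pieces have sizes 9, 8, 2, all ≤ ⌊20/2⌋ = 10.
No neighbour of e does as well, so e is the unique centroid.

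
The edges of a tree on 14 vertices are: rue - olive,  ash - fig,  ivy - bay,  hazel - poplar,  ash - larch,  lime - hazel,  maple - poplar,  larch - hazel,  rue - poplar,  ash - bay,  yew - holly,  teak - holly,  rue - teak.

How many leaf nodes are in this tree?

6

The leaves are fig, ivy, lime, maple, olive, yew.
That is 6 leaves.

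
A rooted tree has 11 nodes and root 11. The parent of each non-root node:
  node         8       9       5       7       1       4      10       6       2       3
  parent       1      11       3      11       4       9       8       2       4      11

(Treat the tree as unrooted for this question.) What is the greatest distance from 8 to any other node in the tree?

A farthest node from 8 is 5.
The path 8 – 1 – 4 – 9 – 11 – 3 – 5 has 6 edges.

6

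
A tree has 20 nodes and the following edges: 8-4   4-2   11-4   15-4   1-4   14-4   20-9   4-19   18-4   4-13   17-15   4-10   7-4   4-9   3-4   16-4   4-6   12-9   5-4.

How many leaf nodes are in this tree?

17

Degree-1 nodes: 1, 2, 3, 5, 6, 7, 8, 10, 11, 12, 13, 14, 16, 17, 18, 19, 20 — 17 of them.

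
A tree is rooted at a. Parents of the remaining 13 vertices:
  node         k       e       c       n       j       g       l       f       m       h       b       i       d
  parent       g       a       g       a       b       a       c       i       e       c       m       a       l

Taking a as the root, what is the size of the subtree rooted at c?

The subtree rooted at c contains: c, h, l, d — 4 nodes.

4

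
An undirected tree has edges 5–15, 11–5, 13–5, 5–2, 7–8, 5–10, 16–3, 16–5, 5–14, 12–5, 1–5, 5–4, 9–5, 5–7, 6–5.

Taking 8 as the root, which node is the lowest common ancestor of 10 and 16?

5

Path 10→root: 10 5 7 8; path 16→root: 16 5 7 8.
First common node: 5.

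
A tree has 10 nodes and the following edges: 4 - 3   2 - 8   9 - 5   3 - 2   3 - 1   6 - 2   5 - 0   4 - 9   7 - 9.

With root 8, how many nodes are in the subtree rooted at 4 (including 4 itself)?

Descendants of 4 (including itself): 4, 9, 5, 7, 0. That's 5.

5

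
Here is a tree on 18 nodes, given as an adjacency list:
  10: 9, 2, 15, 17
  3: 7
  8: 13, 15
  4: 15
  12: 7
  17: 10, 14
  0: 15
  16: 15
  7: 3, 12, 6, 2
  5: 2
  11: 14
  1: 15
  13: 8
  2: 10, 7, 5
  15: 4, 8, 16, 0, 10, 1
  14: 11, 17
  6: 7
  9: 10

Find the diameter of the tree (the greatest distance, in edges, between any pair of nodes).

6

Starting from 6, a farthest node is 13 at distance 6.
One longest path: 6 – 7 – 2 – 10 – 15 – 8 – 13.
So the diameter is 6.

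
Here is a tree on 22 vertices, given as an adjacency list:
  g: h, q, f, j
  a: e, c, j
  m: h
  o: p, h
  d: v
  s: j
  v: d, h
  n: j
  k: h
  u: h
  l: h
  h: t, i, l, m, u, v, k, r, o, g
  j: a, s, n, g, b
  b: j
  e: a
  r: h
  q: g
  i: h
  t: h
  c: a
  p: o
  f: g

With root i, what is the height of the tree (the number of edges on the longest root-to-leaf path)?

A deepest node is c, reached by i → h → g → j → a → c.
That path has 5 edges, so the height is 5.

5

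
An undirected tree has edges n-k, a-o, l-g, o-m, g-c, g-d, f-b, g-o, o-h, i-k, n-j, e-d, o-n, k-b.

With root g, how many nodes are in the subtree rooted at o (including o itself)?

10

The subtree rooted at o contains: o, n, a, h, m, j, k, i, b, f — 10 nodes.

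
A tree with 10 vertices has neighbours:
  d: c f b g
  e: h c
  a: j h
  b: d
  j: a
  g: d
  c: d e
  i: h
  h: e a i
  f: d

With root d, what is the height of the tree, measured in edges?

5

A deepest node is j, reached by d–c–e–h–a–j.
That path has 5 edges, so the height is 5.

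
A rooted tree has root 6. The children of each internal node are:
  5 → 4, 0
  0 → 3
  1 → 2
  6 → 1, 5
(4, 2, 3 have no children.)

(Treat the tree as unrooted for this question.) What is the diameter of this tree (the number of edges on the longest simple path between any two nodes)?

BFS from 3 reaches 2 last, at distance 5; BFS from 2 confirms no node is farther.
Path: 3 - 0 - 5 - 6 - 1 - 2.

5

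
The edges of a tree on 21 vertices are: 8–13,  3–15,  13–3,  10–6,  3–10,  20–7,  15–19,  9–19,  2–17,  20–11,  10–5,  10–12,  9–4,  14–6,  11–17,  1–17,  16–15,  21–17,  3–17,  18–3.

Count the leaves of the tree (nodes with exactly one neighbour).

The leaves are 1, 2, 4, 5, 7, 8, 12, 14, 16, 18, 21.
That is 11 leaves.

11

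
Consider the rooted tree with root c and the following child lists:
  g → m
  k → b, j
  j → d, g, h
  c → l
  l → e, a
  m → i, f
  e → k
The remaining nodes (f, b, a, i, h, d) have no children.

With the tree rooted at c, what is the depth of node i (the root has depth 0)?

c–l–e–k–j–g–m–i — 7 edges.

7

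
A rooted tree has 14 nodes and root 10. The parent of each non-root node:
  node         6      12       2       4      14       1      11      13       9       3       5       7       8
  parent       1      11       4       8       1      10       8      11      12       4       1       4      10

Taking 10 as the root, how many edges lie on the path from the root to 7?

3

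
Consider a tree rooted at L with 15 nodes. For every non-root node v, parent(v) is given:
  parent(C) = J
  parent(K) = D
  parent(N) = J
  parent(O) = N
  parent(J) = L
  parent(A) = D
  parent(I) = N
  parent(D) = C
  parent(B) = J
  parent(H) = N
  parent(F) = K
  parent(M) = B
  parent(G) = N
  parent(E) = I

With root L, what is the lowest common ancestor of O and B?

J

O's ancestor chain is O, N, J, L and B's is B, J, L; they first meet at J.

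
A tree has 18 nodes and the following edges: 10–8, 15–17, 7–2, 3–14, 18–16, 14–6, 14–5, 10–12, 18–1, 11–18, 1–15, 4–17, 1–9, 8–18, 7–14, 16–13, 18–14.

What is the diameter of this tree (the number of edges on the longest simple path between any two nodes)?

7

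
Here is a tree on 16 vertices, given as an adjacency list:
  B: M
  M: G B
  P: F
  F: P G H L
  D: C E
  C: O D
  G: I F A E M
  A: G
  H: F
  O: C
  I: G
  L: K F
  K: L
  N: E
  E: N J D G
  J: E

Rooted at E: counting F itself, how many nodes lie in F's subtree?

5

F's subtree: {F, H, P, L, K}, size 5.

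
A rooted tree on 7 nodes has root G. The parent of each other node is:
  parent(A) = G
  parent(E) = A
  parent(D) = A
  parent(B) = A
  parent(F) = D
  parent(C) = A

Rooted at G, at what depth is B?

Path from G to B: G – A – B, which has 2 edges.

2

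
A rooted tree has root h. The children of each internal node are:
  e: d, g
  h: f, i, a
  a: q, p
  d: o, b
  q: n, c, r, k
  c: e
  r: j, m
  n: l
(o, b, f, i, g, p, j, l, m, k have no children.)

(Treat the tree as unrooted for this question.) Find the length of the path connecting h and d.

5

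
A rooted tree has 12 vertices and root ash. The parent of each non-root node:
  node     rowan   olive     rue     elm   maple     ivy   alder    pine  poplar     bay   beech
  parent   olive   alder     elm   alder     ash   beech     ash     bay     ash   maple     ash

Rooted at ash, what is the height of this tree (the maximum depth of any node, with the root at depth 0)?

3

The longest root-to-leaf path is ash – alder – olive – rowan (3 edges).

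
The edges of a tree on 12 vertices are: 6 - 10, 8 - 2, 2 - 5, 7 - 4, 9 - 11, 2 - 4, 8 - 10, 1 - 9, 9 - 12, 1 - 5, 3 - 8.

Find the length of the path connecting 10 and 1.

4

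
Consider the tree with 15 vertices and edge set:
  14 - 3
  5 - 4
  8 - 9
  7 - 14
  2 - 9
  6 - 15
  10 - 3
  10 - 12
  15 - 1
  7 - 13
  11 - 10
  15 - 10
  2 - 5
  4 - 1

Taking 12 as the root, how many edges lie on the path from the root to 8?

8

Path from 12 to 8: 12 → 10 → 15 → 1 → 4 → 5 → 2 → 9 → 8, which has 8 edges.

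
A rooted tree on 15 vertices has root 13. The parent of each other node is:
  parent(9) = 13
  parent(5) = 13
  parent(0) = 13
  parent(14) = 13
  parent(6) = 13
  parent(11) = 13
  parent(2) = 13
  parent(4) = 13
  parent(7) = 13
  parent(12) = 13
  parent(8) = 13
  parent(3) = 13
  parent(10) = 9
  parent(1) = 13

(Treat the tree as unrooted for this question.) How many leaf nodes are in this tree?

The leaves are 0, 1, 2, 3, 4, 5, 6, 7, 8, 10, 11, 12, 14.
That is 13 leaves.

13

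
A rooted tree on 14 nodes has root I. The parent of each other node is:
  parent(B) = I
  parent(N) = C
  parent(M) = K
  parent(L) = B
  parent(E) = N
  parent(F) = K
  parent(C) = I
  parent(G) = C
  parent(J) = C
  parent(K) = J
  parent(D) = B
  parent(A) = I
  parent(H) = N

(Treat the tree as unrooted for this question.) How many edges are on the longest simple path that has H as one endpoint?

A farthest node from H is D (L, M, F also at distance 5).
The path H – N – C – I – B – D has 5 edges.

5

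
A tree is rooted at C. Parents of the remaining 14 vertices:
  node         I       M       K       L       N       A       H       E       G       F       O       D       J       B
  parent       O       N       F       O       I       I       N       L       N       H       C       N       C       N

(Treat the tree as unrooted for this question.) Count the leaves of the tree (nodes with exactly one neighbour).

Exactly 8 nodes have a single neighbour: A, B, D, E, G, J, K, M.

8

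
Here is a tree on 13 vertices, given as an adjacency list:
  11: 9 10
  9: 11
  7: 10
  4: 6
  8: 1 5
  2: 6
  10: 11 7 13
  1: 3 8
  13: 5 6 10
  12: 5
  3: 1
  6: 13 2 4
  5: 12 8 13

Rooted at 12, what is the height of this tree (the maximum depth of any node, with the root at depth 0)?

5

The longest root-to-leaf path is 12–5–13–10–11–9 (5 edges).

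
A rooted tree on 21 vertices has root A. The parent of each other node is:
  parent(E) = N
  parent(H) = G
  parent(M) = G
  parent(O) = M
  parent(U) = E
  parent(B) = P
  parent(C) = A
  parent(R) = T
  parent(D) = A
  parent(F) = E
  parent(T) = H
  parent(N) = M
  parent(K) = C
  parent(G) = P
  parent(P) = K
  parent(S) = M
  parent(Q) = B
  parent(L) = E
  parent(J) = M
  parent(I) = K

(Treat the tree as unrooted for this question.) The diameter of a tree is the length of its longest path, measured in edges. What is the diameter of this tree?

A longest path is U–E–N–M–G–P–K–C–A–D, with 9 edges.

9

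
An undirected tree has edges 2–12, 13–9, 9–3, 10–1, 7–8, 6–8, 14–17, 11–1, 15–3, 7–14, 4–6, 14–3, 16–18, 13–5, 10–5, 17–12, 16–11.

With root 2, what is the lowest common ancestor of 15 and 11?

3

Ancestors of 15 (toward the root): 15, 3, 14, 17, 12, 2.
Ancestors of 11: 11, 1, 10, 5, 13, 9, 3, 14, 17, 12, 2.
The deepest node appearing in both lists is 3.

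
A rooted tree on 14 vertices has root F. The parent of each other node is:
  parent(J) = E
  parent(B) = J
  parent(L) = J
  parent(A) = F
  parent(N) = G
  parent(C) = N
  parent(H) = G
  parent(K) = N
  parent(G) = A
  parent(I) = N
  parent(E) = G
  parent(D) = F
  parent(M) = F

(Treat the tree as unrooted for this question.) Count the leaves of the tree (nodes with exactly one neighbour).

Degree-1 nodes: B, C, D, H, I, K, L, M — 8 of them.

8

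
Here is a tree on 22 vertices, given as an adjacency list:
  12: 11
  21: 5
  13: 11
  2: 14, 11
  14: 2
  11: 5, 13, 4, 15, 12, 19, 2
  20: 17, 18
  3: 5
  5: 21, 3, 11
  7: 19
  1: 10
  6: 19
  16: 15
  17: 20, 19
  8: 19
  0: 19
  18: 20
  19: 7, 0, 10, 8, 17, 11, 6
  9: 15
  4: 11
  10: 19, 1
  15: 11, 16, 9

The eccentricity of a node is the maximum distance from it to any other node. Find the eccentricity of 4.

5

A farthest node from 4 is 18.
The path 4 – 11 – 19 – 17 – 20 – 18 has 5 edges.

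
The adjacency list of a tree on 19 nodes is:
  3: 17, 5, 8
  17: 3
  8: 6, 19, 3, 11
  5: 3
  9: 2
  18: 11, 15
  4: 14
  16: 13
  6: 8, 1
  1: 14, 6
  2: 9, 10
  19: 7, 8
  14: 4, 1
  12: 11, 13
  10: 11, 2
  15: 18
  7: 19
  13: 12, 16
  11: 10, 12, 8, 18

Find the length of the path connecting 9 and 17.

The path is 9 – 2 – 10 – 11 – 8 – 3 – 17, which has 6 edges.

6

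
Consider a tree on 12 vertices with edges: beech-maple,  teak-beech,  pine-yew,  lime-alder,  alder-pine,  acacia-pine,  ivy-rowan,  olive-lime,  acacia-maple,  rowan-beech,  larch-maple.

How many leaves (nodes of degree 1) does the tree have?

The leaves are ivy, larch, olive, teak, yew.
That is 5 leaves.

5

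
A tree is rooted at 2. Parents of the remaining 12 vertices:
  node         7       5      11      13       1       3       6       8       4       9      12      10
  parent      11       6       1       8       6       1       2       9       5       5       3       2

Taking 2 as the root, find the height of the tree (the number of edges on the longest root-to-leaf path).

5

13 sits deepest: 2 – 6 – 5 – 9 – 8 – 13 — 5 edges from the root.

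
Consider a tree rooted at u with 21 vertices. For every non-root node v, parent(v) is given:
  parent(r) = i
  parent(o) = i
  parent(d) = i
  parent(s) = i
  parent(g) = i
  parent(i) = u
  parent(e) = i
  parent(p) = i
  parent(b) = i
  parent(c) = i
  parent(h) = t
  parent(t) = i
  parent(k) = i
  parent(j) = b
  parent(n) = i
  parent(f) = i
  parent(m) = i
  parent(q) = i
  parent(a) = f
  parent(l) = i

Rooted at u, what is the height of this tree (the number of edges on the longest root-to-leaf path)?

j sits deepest: u-i-b-j — 3 edges from the root.

3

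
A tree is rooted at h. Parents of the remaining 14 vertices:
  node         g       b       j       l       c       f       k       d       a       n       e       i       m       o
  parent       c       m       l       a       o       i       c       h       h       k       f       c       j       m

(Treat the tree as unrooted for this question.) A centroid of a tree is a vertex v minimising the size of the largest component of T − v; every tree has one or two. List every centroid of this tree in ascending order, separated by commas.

o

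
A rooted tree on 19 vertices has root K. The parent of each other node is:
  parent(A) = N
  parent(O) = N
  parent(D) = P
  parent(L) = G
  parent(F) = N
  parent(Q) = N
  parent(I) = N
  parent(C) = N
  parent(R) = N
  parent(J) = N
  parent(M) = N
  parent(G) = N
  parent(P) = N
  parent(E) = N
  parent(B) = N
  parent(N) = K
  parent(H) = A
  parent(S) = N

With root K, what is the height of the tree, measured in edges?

3

A deepest node is H, reached by K – N – A – H.
That path has 3 edges, so the height is 3.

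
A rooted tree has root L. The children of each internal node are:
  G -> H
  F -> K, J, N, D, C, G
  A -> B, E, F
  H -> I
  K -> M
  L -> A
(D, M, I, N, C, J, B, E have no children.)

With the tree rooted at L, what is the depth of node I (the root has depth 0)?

5

Climbing from I to the root: I → H → G → F → A → L. That's 5 steps.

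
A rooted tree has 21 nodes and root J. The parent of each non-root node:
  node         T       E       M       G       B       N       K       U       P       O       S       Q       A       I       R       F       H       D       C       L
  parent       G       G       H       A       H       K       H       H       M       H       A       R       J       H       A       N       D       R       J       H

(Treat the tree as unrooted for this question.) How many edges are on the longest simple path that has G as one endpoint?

7

Distances from G peak at 7, attained at F.
G – A – R – D – H – K – N – F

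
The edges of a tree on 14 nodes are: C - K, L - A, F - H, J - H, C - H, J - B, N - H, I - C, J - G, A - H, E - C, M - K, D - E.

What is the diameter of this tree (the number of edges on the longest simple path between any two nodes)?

5

A longest path is M – K – C – H – J – G, with 5 edges.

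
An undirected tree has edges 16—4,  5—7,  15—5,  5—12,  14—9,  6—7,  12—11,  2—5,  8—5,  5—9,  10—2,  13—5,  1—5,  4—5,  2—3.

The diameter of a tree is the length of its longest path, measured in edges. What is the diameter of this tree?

4

A longest path is 14 – 9 – 5 – 2 – 3, with 4 edges.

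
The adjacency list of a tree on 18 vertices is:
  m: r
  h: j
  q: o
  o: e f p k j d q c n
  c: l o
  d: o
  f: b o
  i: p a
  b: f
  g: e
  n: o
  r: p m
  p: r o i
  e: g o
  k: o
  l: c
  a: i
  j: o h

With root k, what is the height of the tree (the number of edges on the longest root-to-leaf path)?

4

The longest root-to-leaf path is k-o-p-r-m (4 edges).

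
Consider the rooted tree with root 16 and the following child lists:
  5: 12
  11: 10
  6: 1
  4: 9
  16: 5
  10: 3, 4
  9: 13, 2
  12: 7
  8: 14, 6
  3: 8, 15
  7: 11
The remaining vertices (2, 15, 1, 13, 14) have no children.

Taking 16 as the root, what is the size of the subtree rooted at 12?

14

The subtree rooted at 12 contains: 12, 7, 11, 10, 4, 3, 9, 8, 15, 13, 2, 6, 14, 1 — 14 nodes.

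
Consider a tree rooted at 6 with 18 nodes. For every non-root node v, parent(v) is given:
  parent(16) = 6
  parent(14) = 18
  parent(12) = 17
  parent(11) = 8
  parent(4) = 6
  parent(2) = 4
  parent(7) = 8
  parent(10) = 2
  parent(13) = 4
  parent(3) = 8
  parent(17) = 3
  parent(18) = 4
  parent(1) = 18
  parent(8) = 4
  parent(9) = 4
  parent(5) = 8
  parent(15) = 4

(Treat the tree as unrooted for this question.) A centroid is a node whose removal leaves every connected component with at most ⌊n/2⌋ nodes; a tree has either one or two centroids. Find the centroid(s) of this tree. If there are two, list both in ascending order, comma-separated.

Removing 4 splits the tree into components of sizes 7, 3, 2, 2, 1, 1, 1; the largest is 7 ≤ ⌊18/2⌋ = 9.
No neighbour of 4 does as well, so 4 is the unique centroid.

4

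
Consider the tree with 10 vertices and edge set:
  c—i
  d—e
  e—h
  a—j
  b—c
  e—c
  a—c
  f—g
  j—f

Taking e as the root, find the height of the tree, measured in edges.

A deepest node is g, reached by e – c – a – j – f – g.
That path has 5 edges, so the height is 5.

5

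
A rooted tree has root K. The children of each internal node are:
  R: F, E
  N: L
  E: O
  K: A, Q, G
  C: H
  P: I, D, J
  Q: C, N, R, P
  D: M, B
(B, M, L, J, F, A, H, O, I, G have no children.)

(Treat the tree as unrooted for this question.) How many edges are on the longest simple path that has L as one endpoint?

The node farthest from L is B (O, M also at distance 5), via L–N–Q–P–D–B — 5 edges.

5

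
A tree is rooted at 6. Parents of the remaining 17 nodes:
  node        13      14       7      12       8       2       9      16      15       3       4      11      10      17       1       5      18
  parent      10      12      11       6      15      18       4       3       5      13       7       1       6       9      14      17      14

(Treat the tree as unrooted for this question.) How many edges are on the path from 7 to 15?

5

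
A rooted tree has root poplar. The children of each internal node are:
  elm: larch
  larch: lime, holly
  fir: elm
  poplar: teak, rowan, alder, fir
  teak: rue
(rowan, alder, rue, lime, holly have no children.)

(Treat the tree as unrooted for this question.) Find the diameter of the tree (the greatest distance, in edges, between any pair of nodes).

6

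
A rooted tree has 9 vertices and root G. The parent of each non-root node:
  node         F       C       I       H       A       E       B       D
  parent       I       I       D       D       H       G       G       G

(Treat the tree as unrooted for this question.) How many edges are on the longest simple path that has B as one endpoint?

4

A farthest node from B is A (F, C also at distance 4).
The path B – G – D – H – A has 4 edges.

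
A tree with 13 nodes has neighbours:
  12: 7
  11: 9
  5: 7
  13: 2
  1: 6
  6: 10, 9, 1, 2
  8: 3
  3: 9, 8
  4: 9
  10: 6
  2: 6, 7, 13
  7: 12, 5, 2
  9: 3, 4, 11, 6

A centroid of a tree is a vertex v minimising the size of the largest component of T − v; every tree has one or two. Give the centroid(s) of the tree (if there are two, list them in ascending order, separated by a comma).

6

Delete 6: the remaining components have sizes 5, 5, 1, 1. Max 5 ≤ 6, so 6 is a centroid.
Every other node leaves some component of size > 6, so the centroid is unique.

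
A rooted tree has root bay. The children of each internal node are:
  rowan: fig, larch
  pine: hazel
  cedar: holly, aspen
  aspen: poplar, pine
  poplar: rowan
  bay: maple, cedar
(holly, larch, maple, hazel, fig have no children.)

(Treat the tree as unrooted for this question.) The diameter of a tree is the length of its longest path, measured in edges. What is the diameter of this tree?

BFS from maple reaches larch last, at distance 6; BFS from larch confirms no node is farther.
Path: maple - bay - cedar - aspen - poplar - rowan - larch.

6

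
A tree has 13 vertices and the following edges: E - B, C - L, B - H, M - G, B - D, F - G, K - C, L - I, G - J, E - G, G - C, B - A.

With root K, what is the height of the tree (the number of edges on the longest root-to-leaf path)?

5

The longest root-to-leaf path is K → C → G → E → B → D (5 edges).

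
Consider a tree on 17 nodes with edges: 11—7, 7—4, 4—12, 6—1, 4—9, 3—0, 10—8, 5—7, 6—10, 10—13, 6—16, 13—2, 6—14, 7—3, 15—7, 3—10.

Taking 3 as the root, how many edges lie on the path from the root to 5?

2

3 – 7 – 5 — 2 edges.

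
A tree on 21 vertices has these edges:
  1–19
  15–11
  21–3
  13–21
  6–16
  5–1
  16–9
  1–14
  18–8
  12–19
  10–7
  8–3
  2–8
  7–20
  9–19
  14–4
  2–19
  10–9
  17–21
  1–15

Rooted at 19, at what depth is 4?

3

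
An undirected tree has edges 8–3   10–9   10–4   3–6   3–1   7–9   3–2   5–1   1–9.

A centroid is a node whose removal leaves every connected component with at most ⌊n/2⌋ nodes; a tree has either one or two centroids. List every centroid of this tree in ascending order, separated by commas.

1

Delete 1: the remaining components have sizes 4, 4, 1. Max 4 ≤ 5, so 1 is a centroid.
Every other node leaves some component of size > 5, so the centroid is unique.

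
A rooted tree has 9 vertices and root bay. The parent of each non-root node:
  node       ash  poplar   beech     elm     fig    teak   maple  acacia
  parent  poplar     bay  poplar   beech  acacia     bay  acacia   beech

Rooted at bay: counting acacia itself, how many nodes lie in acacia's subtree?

3

Descendants of acacia (including itself): acacia, maple, fig. That's 3.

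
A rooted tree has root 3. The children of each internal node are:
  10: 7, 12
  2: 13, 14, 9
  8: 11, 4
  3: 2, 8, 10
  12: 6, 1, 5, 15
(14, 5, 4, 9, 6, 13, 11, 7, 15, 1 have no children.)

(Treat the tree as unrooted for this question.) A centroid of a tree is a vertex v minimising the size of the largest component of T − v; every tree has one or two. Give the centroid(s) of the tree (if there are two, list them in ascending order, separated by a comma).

3

Removing 3 splits the tree into components of sizes 7, 4, 3; the largest is 7 ≤ ⌊15/2⌋ = 7.
Every other node leaves some component of size > 7, so the centroid is unique.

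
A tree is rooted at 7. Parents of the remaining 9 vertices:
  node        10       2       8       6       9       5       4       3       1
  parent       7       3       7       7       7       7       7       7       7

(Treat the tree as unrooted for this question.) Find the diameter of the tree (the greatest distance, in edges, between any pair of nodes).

3

A longest path is 2 – 3 – 7 – 8, with 3 edges.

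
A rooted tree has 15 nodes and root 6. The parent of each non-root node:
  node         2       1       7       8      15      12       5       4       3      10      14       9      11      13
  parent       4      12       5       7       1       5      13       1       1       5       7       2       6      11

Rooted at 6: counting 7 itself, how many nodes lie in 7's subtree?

3

7's subtree: {7, 14, 8}, size 3.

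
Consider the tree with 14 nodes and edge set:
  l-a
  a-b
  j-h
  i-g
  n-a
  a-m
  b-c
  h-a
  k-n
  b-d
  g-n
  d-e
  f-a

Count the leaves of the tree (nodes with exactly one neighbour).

Degree-1 nodes: c, e, f, i, j, k, l, m — 8 of them.

8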